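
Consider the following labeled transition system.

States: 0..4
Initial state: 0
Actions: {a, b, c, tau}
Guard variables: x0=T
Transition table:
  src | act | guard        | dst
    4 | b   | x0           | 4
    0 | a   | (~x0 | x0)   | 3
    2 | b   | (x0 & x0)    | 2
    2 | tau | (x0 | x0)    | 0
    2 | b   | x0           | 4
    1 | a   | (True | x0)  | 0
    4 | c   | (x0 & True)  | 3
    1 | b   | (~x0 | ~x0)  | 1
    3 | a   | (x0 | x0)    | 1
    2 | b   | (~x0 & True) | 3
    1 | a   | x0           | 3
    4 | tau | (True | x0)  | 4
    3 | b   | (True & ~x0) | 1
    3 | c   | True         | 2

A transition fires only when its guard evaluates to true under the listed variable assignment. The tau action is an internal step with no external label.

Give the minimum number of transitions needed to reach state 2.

Layered search for 2:
  depth 0: {0}
  depth 1: {3}
  depth 2: {1,2}
first hit 2 at d=2 via a·c

Answer: 2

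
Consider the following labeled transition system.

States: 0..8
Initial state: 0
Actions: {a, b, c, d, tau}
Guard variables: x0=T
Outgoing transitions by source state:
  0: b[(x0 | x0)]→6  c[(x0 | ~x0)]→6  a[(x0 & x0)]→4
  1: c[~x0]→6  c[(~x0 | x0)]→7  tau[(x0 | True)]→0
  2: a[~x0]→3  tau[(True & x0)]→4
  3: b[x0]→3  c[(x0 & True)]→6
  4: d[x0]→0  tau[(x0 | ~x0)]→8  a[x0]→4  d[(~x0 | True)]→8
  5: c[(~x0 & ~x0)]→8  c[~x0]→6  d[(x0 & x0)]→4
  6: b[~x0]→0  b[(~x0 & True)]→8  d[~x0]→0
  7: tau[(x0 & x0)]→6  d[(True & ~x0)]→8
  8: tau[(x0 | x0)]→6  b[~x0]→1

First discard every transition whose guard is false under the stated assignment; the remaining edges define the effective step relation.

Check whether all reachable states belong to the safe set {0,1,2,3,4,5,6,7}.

Safe = {0,1,2,3,4,5,6,7}
R = {0,4,6,8}
  0: ok
  4: ok
  6: ok
  8: VIOLATES
reach 8 via a·d — violates

Answer: INVARIANT VIOLATED at state 8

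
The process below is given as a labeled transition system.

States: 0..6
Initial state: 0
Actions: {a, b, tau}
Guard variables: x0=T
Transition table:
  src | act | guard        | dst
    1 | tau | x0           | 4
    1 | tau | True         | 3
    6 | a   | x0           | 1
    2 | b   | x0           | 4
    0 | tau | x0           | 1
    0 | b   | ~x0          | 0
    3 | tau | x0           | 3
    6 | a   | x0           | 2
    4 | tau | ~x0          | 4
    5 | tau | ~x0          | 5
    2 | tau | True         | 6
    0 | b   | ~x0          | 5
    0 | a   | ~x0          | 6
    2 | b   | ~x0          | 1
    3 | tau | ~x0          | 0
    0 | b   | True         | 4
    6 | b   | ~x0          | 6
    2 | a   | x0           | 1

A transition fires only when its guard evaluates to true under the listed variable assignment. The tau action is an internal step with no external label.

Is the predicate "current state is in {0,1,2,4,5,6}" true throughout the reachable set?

Safe = {0,1,2,4,5,6}
Reachable = {0,1,3,4}
  0: safe
  1: safe
  3: VIOLATES
  4: safe
counterexample path to 3: tau·tau

Answer: INVARIANT VIOLATED at state 3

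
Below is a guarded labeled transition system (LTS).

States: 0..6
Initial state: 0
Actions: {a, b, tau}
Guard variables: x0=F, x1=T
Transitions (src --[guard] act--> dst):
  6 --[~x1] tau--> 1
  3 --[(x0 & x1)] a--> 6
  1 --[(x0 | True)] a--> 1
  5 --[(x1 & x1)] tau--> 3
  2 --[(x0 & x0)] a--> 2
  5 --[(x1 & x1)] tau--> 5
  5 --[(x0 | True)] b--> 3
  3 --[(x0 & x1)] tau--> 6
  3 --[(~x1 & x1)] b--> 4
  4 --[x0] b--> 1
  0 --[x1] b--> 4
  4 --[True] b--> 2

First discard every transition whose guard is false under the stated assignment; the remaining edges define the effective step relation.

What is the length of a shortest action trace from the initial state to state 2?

Answer: 2

Trace:
Breadth-first toward 2:
  Layer 0: {0}
  Layer 1: {4}
  Layer 2: {2}
2 enters at depth 2; path b·b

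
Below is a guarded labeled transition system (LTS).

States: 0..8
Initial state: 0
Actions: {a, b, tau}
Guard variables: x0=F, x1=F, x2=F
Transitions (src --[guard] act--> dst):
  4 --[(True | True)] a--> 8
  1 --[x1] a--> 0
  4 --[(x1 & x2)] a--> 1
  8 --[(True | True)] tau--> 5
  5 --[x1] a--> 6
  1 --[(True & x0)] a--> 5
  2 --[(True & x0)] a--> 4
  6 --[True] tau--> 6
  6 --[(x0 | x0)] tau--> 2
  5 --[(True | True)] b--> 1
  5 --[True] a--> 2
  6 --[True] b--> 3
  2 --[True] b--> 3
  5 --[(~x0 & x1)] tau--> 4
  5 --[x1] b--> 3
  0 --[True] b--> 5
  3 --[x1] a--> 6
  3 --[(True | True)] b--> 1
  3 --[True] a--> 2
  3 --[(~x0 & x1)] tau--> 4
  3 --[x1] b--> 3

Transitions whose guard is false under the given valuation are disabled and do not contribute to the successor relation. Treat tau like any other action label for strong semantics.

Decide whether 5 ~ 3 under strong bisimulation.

Refine partition for ~:
  π0 = {{0,1,2,3,4,5,6,7,8}}
  π1 = {{0,2},{1,7},{3,5},{4},{6},{8}}
6 equivalence class(es) (converged in 2)
class of 5: {3,5}; class of 3: {3,5}

Answer: BISIMILAR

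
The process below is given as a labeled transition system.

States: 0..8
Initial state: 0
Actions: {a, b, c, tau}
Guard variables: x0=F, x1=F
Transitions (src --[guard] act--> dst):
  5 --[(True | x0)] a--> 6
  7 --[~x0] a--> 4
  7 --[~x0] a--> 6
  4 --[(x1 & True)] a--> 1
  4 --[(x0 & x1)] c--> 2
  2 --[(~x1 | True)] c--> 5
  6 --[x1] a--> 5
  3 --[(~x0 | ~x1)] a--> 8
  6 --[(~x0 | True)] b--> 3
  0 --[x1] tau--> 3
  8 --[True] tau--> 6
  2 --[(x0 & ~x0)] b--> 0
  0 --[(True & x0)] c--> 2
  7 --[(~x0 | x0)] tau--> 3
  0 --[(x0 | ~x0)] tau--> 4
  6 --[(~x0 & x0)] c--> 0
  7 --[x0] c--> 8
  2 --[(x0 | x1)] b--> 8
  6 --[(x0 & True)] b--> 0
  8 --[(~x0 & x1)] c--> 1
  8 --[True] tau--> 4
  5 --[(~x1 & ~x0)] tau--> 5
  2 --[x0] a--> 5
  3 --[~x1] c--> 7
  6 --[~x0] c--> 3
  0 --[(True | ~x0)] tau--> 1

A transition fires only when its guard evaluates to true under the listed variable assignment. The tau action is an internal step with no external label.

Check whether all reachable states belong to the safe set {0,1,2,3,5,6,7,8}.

Answer: INVARIANT VIOLATED at state 4

Analysis:
Allowed set {0,1,2,3,5,6,7,8}
Reach set: {0,1,4}
  0: ✓
  1: ✓
  4: VIOLATES
witness against invariant: tau → 4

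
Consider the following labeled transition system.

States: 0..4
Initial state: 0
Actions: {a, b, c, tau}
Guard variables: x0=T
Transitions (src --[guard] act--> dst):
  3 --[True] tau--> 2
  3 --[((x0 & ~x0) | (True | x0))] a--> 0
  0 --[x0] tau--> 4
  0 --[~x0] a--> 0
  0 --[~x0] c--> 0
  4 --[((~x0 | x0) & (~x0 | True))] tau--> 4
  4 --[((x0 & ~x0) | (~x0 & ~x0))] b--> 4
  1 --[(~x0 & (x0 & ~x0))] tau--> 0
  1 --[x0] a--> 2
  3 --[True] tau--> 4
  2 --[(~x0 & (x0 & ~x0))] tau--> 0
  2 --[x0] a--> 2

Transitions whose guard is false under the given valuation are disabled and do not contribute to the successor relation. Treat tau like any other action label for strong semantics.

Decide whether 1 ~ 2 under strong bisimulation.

Compute ~ classes (split until stable):
  π0 = {{0,1,2,3,4}}
  π1 = {{0,4},{1,2},{3}}
3 equivalence class(es) (converged in 2)
class of 1: {1,2}; class of 2: {1,2}

Answer: BISIMILAR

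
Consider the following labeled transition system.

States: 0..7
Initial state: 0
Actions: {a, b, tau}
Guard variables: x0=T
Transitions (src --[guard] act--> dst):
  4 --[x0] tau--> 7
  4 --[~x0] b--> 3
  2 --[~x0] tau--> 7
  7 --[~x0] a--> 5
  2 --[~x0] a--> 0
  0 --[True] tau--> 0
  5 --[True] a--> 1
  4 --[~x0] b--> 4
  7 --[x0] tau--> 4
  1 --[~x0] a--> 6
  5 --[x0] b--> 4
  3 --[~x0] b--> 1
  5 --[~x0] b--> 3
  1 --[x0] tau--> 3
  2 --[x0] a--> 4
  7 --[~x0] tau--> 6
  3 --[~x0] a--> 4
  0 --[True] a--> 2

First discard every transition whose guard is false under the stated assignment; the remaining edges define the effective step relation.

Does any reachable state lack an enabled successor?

Answer: DEADLOCK-FREE

Working:
Reach set: {0,2,4,7}
  0: a→2  tau→0  [2 out]
  2: a→4  [1 out]
  4: tau→7  [1 out]
  7: tau→4  [1 out]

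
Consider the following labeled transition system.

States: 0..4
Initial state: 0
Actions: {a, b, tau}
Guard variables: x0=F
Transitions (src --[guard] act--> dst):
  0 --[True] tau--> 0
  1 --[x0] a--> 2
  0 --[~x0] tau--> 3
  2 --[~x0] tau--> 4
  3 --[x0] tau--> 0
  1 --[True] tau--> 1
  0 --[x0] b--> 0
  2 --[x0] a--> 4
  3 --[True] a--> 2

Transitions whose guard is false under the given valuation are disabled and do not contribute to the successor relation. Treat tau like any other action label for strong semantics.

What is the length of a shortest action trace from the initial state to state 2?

Answer: 2

Trace:
Breadth-first toward 2:
  depth 0: {0}
  depth 1: {3}
  depth 2: {2}
depth(2)=2, e.g. tau·a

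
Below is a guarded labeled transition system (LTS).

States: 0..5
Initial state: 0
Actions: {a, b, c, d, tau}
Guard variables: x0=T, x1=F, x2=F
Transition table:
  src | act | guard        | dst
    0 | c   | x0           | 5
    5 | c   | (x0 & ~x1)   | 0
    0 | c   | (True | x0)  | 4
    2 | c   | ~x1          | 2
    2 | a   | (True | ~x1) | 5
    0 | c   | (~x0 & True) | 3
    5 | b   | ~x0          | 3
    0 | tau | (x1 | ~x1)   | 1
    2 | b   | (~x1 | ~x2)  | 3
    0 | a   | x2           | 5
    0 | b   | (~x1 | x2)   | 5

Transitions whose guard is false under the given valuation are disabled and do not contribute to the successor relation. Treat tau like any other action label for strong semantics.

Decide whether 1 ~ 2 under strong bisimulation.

Bisimulation quotient by refinement:
  P[0] = {{0,1,2,3,4,5}}
  P[1] = {{0},{1,3,4},{2},{5}}
stable after 2 split(s): 4 block(s)
[1]={1,3,4}  [2]={2}

Answer: NOT BISIMILAR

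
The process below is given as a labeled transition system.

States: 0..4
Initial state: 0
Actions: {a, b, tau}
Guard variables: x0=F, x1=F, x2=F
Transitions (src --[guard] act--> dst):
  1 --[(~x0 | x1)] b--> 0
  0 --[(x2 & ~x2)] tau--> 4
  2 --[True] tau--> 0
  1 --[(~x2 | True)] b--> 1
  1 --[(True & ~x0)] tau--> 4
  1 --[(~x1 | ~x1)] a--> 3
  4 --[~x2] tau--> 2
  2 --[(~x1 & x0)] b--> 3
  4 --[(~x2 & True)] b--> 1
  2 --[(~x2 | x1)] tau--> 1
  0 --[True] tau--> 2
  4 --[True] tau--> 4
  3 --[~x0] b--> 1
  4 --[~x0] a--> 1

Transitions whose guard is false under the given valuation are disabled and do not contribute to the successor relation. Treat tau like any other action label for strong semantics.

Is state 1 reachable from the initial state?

Answer: REACHABLE

Working:
After dropping false guards: 12 live edges.
depth 0: {0}
depth 1: {2}  now seen {0,2}
depth 2: {1}  now seen {0,1,2}
depth 3: {3,4}  now seen {0,1,2,3,4}
R = {0,1,2,3,4}
witness 1: tau·tau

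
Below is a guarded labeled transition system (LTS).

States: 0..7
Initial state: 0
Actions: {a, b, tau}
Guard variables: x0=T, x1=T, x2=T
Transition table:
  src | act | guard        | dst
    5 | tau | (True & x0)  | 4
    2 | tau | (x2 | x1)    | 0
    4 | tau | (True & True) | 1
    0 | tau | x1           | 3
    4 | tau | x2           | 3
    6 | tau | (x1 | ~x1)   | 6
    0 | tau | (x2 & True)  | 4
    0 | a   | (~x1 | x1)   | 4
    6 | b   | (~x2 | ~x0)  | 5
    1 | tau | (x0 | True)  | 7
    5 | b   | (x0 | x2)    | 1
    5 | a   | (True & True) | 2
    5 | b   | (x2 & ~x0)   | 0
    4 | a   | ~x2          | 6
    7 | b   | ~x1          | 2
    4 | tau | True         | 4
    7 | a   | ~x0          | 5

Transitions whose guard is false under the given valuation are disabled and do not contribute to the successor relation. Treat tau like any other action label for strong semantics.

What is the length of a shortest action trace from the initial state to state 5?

Breadth-first toward 5:
  L0 = {0}
  L1 = {3,4}
  L2 = {1}
  L3 = {7}
5 never appears.

Answer: UNREACHABLE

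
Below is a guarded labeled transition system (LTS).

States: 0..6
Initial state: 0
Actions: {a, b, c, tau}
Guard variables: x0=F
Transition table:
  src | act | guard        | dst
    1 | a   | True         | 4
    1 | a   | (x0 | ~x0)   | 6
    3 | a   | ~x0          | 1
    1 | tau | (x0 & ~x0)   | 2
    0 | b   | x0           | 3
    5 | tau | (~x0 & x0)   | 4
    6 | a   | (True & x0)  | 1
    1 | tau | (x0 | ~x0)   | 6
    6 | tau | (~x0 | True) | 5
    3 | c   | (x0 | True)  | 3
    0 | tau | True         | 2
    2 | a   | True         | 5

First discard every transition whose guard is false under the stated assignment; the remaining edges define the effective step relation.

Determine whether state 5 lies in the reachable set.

8 transition(s) survive guard evaluation.
Layer 0: {0}
Layer 1: {2}  total {0,2}
Layer 2: {5}  total {0,2,5}
Reach set: {0,2,5}
witness 5: tau·a

Answer: REACHABLE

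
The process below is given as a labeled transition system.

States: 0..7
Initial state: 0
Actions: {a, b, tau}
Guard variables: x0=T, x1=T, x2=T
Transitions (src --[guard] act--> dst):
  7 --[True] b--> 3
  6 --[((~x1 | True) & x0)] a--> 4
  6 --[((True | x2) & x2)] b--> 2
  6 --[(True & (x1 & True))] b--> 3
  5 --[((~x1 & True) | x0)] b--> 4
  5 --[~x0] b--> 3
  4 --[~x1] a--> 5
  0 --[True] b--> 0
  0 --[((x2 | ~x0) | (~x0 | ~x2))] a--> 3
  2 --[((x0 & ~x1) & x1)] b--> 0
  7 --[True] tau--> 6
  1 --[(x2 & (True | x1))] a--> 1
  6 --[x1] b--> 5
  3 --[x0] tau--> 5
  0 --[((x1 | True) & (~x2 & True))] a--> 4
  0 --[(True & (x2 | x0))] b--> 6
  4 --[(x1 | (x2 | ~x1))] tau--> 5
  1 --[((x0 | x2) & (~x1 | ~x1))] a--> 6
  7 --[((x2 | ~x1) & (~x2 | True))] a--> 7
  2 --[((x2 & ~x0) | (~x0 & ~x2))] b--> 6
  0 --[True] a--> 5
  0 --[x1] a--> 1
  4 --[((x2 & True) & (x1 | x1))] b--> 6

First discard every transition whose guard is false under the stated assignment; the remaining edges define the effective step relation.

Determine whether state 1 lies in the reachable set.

Guard filter leaves 17 enabled edge(s).
Layer 0: {0}
Layer 1: {1,3,5,6}  total {0,1,3,5,6}
Layer 2: {2,4}  total {0,1,2,3,4,5,6}
R = {0,1,2,3,4,5,6}
trace reaching 1: a

Answer: REACHABLE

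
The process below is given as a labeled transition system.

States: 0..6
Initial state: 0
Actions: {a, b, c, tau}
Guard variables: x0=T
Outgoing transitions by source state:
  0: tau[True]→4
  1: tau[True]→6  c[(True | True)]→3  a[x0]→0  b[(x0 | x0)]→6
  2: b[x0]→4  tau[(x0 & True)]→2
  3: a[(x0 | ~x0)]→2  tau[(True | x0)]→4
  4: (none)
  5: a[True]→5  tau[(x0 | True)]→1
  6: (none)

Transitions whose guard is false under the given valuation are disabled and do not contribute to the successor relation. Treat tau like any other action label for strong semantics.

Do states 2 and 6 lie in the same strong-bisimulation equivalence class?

Answer: NOT BISIMILAR

Working:
Compute ~ classes (split until stable):
  π0 = {{0,1,2,3,4,5,6}}
  π1 = {{0},{1},{2},{3,5},{4,6}}
  π2 = {{0},{1},{2},{3},{4,6},{5}}
6 equivalence class(es) (converged in 3)
2∈{2}, 6∈{4,6}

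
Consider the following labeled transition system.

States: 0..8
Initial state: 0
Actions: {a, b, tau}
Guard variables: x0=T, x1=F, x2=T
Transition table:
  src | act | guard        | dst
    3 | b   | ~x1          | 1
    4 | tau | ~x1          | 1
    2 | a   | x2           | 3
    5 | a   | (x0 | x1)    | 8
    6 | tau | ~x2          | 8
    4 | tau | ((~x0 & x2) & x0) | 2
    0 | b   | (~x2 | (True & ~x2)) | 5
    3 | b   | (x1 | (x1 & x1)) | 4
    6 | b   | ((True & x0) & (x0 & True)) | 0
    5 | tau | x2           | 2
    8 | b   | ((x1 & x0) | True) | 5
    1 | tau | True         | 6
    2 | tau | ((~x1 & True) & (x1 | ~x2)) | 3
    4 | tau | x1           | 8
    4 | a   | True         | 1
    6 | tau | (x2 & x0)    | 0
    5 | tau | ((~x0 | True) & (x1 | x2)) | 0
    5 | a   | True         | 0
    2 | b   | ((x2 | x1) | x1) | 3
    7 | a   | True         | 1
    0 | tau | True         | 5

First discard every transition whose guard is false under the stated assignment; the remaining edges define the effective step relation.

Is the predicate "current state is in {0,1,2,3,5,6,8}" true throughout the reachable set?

Answer: INVARIANT HOLDS

Working:
Safe = {0,1,2,3,5,6,8}
R = {0,1,2,3,5,6,8}
  0: safe
  1: safe
  2: safe
  3: safe
  5: safe
  6: safe
  8: safe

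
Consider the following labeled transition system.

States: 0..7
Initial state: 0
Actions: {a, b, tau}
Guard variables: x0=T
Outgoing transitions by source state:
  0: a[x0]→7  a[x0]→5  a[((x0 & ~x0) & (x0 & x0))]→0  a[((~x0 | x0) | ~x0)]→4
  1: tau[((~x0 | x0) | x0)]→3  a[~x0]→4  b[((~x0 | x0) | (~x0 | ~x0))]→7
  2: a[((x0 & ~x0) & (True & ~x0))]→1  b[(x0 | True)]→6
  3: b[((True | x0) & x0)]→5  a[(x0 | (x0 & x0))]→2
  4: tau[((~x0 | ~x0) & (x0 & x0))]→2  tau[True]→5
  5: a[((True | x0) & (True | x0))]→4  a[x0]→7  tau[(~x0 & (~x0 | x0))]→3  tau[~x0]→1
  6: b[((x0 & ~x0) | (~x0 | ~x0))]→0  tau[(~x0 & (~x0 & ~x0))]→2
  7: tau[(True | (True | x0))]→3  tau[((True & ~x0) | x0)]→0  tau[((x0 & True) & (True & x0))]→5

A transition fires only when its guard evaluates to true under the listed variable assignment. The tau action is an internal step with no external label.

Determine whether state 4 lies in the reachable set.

Guard filter leaves 14 enabled edge(s).
Layer 0: {0}
Layer 1: {4,5,7}  now seen {0,4,5,7}
Layer 2: {3}  now seen {0,3,4,5,7}
Layer 3: {2}  now seen {0,2,3,4,5,7}
Layer 4: {6}  now seen {0,2,3,4,5,6,7}
Reachable = {0,2,3,4,5,6,7}
witness 4: a

Answer: REACHABLE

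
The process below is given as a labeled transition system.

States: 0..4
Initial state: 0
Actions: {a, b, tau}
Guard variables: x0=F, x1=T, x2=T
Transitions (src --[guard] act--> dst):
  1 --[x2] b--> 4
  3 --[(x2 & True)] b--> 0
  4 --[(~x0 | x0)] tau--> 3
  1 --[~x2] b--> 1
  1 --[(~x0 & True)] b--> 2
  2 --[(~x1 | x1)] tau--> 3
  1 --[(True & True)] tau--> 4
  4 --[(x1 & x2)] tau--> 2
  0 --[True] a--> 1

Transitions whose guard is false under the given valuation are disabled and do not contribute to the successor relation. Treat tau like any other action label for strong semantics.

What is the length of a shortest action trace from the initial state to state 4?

Layered search for 4:
  depth 0: {0}
  depth 1: {1}
  depth 2: {2,4}
depth(4)=2, e.g. a·b

Answer: 2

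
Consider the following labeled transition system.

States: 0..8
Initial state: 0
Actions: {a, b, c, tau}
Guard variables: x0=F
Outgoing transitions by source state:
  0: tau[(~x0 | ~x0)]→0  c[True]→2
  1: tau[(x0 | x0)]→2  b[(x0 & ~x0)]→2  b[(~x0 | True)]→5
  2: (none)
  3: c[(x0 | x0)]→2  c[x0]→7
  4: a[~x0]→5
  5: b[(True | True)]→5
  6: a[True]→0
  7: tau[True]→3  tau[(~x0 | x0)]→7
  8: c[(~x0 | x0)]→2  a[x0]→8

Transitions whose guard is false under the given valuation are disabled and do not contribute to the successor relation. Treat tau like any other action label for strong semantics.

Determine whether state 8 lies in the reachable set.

Answer: UNREACHABLE

Analysis:
After dropping false guards: 9 live edges.
L0 = {0}
L1 = {2}  cumulative {0,2}
Reach set: {0,2}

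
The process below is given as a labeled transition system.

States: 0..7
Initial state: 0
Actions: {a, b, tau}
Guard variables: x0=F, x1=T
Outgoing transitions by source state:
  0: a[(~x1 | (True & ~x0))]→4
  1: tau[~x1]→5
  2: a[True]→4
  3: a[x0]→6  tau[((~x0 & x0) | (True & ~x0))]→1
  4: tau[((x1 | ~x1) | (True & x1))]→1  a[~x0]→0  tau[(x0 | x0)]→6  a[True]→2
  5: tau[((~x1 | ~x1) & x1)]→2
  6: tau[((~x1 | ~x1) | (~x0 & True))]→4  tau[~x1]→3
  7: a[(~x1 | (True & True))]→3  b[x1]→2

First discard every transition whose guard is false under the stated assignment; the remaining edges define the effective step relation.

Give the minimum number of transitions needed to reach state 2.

Answer: 2

Trace:
Breadth-first toward 2:
  Layer 0: {0}
  Layer 1: {4}
  Layer 2: {1,2}
first hit 2 at d=2 via a·a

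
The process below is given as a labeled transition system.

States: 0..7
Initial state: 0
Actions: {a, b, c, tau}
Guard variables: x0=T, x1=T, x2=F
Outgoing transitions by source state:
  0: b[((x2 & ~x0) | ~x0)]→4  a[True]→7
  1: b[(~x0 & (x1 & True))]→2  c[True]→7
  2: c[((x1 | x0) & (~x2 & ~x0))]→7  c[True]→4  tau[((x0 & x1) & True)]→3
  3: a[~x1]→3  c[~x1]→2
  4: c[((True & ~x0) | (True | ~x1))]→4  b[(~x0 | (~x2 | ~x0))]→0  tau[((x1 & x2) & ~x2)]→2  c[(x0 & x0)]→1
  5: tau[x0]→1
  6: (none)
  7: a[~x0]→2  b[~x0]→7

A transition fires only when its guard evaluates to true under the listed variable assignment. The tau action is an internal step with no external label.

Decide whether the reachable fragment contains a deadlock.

Answer: DEADLOCK at state 7

Trace:
Reachable = {0,7}
  0: a→7  [1 out]
  7: ∅  [deadlock]
Path to 7: a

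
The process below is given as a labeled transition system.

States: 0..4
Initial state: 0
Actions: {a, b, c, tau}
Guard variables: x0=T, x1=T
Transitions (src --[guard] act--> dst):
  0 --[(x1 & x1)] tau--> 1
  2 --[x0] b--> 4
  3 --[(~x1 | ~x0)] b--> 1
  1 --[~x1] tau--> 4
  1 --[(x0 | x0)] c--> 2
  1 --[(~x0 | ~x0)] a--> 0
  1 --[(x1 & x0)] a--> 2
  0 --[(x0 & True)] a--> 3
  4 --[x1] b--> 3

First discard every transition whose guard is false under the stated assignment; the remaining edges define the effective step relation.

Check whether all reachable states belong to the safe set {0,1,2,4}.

Allowed set {0,1,2,4}
R = {0,1,2,3,4}
  0: ✓
  1: ✓
  2: ✓
  3: VIOLATES
  4: ✓
reach 3 via a — violates

Answer: INVARIANT VIOLATED at state 3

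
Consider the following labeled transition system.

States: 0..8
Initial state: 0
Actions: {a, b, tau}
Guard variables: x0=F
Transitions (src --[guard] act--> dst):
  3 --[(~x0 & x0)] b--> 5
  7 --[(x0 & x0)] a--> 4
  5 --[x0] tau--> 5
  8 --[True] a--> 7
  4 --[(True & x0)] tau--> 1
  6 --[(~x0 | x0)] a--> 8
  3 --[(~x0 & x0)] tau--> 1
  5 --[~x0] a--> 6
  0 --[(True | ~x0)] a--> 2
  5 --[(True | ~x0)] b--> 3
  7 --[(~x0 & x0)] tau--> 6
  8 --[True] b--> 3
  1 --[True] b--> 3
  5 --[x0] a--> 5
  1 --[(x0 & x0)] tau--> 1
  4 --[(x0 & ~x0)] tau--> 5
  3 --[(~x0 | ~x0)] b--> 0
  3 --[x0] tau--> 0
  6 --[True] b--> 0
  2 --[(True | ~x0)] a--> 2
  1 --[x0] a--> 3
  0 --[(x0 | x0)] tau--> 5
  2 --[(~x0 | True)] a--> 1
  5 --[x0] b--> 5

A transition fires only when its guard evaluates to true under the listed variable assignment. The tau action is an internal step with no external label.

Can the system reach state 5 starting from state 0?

11 transition(s) survive guard evaluation.
L0 = {0}
L1 = {2}  total {0,2}
L2 = {1}  total {0,1,2}
L3 = {3}  total {0,1,2,3}
Reach set: {0,1,2,3}

Answer: UNREACHABLE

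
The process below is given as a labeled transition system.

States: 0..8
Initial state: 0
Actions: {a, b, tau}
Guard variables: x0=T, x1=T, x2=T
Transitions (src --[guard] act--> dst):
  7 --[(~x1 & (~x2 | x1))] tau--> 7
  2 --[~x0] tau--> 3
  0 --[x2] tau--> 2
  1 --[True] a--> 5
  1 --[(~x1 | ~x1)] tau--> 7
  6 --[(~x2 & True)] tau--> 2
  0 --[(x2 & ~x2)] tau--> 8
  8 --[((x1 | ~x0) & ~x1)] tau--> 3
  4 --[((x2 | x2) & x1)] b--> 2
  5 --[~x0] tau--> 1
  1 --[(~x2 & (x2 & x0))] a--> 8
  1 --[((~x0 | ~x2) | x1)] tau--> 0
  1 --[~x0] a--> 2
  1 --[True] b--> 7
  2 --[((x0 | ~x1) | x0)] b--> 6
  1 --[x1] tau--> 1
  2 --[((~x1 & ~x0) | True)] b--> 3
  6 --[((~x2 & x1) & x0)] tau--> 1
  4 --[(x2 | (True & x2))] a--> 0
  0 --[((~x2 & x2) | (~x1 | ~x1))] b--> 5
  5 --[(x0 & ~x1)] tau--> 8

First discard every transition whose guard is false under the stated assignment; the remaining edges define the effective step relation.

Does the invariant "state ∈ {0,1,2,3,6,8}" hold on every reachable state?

Safe = {0,1,2,3,6,8}
R = {0,2,3,6}
  0: ✓
  2: ✓
  3: ✓
  6: ✓

Answer: INVARIANT HOLDS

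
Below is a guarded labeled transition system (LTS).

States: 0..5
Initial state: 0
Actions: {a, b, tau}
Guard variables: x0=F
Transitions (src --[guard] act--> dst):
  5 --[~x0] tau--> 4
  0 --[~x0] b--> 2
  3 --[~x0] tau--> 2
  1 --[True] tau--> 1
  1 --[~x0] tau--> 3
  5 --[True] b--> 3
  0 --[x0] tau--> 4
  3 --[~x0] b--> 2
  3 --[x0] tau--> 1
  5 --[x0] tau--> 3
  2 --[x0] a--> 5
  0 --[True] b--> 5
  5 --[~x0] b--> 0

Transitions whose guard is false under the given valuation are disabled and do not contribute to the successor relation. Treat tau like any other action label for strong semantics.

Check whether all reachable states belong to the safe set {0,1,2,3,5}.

Answer: INVARIANT VIOLATED at state 4

Trace:
Safe = {0,1,2,3,5}
Reach set: {0,2,3,4,5}
  0: ok
  2: ok
  3: ok
  4: VIOLATES
  5: ok
reach 4 via b·tau — violates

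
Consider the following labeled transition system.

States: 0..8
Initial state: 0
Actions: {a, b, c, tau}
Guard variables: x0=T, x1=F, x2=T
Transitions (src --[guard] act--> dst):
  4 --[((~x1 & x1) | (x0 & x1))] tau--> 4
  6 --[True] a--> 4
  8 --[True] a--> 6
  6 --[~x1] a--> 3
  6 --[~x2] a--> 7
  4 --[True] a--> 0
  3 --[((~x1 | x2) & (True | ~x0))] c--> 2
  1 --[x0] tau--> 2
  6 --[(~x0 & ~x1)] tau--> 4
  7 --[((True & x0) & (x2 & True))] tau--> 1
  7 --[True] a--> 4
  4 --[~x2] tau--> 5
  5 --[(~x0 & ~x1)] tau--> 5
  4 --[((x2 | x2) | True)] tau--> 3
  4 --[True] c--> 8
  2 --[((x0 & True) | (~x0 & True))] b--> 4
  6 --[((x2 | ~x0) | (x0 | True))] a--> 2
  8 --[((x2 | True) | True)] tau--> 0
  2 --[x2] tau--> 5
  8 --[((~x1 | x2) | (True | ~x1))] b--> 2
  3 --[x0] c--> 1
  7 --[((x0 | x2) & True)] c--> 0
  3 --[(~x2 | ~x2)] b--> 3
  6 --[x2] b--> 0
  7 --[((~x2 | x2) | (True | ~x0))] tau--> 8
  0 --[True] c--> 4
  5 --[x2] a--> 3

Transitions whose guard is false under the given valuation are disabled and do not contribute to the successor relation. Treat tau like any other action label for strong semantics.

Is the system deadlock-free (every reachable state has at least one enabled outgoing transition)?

Reachable = {0,1,2,3,4,5,6,8}
  0: c→4  [deg 1]
  1: tau→2  [deg 1]
  2: b→4  tau→5  [deg 2]
  3: c→1  c→2  [deg 2]
  4: a→0  c→8  tau→3  [deg 3]
  5: a→3  [deg 1]
  6: a→2  a→3  a→4  b→0  [deg 4]
  8: a→6  b→2  tau→0  [deg 3]

Answer: DEADLOCK-FREE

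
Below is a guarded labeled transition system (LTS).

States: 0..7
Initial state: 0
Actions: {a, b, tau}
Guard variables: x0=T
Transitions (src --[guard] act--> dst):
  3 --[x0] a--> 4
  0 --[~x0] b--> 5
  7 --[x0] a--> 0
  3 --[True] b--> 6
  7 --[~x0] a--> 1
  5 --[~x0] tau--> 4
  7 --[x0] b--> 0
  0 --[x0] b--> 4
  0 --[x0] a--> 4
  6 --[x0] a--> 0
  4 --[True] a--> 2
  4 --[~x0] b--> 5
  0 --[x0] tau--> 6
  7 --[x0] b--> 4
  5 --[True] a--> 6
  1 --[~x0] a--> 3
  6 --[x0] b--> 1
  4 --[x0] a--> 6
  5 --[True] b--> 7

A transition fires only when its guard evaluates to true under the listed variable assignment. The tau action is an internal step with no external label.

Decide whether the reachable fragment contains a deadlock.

Answer: DEADLOCK at state 1

Working:
Reachable = {0,1,2,4,6}
  0: a→4  b→4  tau→6  [deg 3]
  1: ∅  [deadlock]
  2: ∅  [deadlock]
  4: a→2  a→6  [deg 2]
  6: a→0  b→1  [deg 2]
witness 1: tau·b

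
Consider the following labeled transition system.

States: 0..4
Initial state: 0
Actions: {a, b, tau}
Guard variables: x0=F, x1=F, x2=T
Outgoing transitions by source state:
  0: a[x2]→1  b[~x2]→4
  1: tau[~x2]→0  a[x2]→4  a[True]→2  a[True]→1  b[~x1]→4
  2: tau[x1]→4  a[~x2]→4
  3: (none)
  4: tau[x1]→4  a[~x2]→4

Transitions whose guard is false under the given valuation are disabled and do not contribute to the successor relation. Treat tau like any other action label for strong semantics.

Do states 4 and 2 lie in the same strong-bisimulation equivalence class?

Compute ~ classes (split until stable):
  round 0: {{0,1,2,3,4}}
  round 1: {{0},{1},{2,3,4}}
stable after 2 split(s): 3 block(s)
[4]={2,3,4}  [2]={2,3,4}

Answer: BISIMILAR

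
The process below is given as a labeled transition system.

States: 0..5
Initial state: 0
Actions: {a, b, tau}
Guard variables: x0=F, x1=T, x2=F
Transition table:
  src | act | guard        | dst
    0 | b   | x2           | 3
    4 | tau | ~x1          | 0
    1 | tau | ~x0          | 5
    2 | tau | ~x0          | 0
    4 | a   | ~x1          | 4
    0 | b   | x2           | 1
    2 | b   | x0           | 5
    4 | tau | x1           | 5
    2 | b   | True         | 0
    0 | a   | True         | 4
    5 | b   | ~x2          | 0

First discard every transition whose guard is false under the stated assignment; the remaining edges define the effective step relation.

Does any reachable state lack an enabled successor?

Answer: DEADLOCK-FREE

Analysis:
Reach set: {0,4,5}
  0: a→4  [deg 1]
  4: tau→5  [deg 1]
  5: b→0  [deg 1]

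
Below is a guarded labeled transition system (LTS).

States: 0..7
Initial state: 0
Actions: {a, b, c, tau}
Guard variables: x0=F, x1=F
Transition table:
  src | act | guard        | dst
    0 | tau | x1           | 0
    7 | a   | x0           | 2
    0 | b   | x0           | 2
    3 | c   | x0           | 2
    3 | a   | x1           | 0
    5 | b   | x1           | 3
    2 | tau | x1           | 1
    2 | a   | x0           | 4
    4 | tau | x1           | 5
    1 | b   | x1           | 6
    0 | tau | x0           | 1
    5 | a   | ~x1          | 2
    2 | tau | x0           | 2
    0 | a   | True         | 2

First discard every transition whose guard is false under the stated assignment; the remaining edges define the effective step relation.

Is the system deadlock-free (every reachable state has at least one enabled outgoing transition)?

Answer: DEADLOCK at state 2

Working:
Reachable = {0,2}
  0: a→2  [1 out]
  2: ∅  [no exit]
Path to 2: a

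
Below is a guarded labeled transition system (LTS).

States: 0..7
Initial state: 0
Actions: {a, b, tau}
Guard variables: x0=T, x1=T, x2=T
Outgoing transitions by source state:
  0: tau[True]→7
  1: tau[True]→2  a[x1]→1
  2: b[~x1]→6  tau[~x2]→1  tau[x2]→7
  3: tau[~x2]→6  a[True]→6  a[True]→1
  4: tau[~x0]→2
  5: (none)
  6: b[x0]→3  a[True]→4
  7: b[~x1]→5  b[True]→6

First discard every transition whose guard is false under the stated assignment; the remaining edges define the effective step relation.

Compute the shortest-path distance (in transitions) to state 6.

Breadth-first toward 6:
  depth 0: {0}
  depth 1: {7}
  depth 2: {6}
depth(6)=2, e.g. tau·b

Answer: 2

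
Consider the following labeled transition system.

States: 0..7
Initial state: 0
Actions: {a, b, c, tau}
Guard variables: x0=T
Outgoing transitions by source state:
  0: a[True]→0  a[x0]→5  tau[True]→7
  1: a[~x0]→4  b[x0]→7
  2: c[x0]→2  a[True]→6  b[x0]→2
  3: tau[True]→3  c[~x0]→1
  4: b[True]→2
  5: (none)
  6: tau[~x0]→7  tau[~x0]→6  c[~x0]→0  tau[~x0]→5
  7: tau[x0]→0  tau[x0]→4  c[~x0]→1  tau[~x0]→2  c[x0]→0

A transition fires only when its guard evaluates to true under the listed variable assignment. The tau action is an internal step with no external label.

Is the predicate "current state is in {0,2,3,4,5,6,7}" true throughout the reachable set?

Safe = {0,2,3,4,5,6,7}
Reach set: {0,2,4,5,6,7}
  0: ✓
  2: ✓
  4: ✓
  5: ✓
  6: ✓
  7: ✓

Answer: INVARIANT HOLDS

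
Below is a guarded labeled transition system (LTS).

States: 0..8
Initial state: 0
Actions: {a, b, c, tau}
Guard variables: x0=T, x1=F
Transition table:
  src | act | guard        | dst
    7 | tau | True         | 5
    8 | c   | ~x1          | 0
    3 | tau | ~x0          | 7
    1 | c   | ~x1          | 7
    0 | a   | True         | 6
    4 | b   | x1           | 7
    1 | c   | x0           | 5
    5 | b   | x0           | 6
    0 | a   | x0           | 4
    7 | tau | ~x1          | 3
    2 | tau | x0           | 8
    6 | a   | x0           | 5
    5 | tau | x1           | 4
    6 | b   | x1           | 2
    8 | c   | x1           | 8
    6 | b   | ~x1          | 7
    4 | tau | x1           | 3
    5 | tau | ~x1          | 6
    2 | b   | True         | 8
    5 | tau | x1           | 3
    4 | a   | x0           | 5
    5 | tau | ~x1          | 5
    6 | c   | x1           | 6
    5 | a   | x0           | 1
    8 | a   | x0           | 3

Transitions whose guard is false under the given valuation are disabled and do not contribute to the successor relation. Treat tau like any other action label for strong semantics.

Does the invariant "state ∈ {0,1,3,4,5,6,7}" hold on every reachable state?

Answer: INVARIANT HOLDS

Analysis:
Safe = {0,1,3,4,5,6,7}
Reachable = {0,1,3,4,5,6,7}
  0: ok
  1: ok
  3: ok
  4: ok
  5: ok
  6: ok
  7: ok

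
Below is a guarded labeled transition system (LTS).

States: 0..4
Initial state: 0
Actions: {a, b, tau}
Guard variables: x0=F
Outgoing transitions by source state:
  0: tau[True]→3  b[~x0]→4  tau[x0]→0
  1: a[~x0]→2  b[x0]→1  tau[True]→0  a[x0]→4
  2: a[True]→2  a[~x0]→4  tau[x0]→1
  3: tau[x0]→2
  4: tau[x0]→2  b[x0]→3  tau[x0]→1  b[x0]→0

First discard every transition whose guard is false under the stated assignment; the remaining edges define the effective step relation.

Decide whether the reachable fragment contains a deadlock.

Reach set: {0,3,4}
  0: b→4  tau→3  [2 out]
  3: ∅  [no exit]
  4: ∅  [no exit]
trace reaching 3: tau

Answer: DEADLOCK at state 3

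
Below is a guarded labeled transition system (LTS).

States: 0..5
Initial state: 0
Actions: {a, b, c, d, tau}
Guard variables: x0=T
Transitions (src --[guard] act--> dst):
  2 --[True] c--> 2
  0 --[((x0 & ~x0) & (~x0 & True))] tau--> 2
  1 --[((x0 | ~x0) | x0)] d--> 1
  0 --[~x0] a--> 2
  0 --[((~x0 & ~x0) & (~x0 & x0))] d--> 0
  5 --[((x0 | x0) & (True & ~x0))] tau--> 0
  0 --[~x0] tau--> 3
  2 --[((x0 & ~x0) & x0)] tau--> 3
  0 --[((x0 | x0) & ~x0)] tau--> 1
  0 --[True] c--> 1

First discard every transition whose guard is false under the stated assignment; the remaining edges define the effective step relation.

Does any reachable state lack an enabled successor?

Answer: DEADLOCK-FREE

Working:
R = {0,1}
  0: c→1  [1 exit(s)]
  1: d→1  [1 exit(s)]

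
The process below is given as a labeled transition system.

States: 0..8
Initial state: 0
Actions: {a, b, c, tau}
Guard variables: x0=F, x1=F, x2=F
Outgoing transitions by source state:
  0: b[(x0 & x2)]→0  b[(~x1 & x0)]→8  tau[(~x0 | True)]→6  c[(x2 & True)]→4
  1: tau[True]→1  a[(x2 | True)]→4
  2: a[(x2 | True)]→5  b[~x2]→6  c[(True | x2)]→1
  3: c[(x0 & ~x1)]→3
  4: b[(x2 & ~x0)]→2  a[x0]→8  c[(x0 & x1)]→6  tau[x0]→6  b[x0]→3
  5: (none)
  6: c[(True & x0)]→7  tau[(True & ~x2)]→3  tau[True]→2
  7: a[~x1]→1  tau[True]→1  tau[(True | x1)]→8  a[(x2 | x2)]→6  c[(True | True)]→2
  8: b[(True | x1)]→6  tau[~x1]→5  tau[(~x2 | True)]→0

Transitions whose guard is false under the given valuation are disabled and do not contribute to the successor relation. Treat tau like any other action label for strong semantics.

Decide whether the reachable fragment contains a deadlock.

R = {0,1,2,3,4,5,6}
  0: tau→6  [deg 1]
  1: a→4  tau→1  [deg 2]
  2: a→5  b→6  c→1  [deg 3]
  3: ∅  [STUCK]
  4: ∅  [STUCK]
  5: ∅  [STUCK]
  6: tau→2  tau→3  [deg 2]
Path to 3: tau·tau

Answer: DEADLOCK at state 3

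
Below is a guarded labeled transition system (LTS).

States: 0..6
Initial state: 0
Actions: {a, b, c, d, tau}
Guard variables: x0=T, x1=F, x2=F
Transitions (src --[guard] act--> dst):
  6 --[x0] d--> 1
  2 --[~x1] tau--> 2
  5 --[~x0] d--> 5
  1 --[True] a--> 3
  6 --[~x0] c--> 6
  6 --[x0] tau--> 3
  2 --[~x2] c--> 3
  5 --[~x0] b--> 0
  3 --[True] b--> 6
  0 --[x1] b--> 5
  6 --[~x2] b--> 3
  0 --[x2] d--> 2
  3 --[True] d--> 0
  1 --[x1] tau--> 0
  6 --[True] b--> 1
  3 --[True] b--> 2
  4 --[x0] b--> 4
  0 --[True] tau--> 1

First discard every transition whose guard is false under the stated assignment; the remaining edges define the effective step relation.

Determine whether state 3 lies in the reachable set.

Answer: REACHABLE

Working:
After dropping false guards: 12 live edges.
L0 = {0}
L1 = {1}  now seen {0,1}
L2 = {3}  now seen {0,1,3}
L3 = {2,6}  now seen {0,1,2,3,6}
R = {0,1,2,3,6}
Path to 3: tau·a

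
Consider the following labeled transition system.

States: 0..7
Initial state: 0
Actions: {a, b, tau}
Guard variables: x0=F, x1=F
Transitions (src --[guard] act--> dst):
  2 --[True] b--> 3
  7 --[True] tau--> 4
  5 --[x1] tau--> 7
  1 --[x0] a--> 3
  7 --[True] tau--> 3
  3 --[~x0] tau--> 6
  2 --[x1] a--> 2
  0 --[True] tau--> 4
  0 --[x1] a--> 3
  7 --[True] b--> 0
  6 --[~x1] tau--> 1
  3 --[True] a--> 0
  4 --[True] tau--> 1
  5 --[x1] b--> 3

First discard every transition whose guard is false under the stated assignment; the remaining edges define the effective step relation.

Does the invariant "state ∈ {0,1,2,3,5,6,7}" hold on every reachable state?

Safe = {0,1,2,3,5,6,7}
Reachable = {0,1,4}
  0: safe
  1: safe
  4: VIOLATES
counterexample path to 4: tau

Answer: INVARIANT VIOLATED at state 4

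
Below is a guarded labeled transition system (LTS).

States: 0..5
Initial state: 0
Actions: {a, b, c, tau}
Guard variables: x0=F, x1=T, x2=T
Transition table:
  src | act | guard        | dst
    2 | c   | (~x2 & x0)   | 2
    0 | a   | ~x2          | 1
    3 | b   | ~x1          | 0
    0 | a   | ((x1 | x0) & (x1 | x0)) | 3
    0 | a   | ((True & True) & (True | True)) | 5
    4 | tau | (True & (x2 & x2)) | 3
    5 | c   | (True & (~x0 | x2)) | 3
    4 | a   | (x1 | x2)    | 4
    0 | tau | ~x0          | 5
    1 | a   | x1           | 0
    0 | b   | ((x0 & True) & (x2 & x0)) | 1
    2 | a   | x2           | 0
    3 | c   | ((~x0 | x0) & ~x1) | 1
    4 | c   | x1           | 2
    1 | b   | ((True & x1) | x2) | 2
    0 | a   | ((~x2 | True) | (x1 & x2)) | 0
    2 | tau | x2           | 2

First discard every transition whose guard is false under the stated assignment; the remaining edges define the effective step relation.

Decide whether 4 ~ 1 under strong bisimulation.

Bisimulation quotient by refinement:
  P[0] = {{0,1,2,3,4,5}}
  P[1] = {{0,2},{1},{3},{4},{5}}
  P[2] = {{0},{1},{2},{3},{4},{5}}
6 equivalence class(es) (converged in 3)
class of 4: {4}; class of 1: {1}

Answer: NOT BISIMILAR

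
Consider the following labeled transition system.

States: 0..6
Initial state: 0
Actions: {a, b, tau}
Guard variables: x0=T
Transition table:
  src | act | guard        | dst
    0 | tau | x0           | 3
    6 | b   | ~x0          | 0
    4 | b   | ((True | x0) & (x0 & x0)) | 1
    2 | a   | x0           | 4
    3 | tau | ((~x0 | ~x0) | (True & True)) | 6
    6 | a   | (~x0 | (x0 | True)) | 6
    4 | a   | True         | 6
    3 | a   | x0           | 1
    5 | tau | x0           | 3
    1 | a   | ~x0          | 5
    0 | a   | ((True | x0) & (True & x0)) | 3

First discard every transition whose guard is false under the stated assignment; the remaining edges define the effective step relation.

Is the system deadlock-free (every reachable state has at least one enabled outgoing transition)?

R = {0,1,3,6}
  0: a→3  tau→3  [2 out]
  1: ∅  [deadlock]
  3: a→1  tau→6  [2 out]
  6: a→6  [1 out]
witness 1: tau·a

Answer: DEADLOCK at state 1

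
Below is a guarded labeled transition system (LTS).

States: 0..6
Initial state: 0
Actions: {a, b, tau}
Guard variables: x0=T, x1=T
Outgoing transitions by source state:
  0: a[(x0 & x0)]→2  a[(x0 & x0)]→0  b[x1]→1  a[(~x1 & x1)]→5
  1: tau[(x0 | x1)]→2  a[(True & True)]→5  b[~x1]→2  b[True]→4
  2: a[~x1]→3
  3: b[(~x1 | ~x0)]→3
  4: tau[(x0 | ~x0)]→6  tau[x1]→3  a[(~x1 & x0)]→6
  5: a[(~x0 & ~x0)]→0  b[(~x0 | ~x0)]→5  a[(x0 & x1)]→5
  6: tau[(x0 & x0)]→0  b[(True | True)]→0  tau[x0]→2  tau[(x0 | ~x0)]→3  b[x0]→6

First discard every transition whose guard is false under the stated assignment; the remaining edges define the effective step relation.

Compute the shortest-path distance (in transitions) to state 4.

Answer: 2

Analysis:
Breadth-first toward 4:
  L0 = {0}
  L1 = {1,2}
  L2 = {4,5}
4 enters at depth 2; path b·b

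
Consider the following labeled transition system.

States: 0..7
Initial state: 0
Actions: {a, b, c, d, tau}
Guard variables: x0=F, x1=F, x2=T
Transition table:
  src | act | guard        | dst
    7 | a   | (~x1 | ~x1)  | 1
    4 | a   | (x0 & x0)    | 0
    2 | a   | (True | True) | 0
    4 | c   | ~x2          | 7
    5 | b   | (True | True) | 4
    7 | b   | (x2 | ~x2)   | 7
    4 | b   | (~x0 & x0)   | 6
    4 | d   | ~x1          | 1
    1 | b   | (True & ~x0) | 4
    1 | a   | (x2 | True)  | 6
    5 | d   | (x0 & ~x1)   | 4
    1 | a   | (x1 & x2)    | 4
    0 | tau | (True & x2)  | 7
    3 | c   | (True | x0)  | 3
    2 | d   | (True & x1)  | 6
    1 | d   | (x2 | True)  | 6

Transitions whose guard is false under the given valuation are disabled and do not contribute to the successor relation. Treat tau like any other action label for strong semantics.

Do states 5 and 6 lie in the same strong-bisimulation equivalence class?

Answer: NOT BISIMILAR

Working:
Compute ~ classes (split until stable):
  round 0: {{0,1,2,3,4,5,6,7}}
  round 1: {{0},{1},{2},{3},{4},{5},{6},{7}}
8 equivalence class(es) (converged in 2)
class of 5: {5}; class of 6: {6}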